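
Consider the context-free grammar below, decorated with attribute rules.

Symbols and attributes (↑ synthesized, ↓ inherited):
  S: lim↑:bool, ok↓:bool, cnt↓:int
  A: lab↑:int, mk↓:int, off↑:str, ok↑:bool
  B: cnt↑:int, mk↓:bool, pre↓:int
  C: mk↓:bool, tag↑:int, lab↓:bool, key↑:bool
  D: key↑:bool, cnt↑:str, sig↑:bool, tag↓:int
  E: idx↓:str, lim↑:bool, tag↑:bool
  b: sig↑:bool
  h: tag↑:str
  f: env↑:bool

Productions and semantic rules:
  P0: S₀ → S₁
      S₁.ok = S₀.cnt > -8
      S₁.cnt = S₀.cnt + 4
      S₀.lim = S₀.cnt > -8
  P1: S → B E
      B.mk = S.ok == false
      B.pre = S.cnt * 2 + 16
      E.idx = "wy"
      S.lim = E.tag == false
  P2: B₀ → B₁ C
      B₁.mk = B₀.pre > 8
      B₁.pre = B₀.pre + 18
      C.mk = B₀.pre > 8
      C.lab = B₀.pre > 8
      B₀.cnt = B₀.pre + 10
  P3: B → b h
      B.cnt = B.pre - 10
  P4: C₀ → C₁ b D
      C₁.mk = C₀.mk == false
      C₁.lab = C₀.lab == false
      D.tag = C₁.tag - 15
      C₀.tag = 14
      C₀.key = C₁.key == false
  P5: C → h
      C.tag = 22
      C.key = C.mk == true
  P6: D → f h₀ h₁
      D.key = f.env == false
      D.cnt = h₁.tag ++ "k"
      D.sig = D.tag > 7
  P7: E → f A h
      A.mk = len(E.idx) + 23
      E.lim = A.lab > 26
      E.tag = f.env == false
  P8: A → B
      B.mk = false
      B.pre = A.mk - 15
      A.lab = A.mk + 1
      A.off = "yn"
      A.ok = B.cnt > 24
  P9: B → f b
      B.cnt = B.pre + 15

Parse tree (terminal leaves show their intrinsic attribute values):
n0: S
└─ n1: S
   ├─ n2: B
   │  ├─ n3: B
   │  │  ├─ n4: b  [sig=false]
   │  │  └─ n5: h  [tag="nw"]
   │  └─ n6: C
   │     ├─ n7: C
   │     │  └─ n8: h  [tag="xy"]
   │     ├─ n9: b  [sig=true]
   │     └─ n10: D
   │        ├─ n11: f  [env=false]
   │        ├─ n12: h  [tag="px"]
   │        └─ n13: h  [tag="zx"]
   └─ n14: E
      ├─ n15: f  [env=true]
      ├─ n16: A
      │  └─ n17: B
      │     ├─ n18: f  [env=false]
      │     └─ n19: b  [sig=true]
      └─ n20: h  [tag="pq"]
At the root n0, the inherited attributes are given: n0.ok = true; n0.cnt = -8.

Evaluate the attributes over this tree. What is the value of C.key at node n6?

false

1. n0.ok = true  [given at root]
2. n0.cnt = -8  [given at root]
3. n1.ok = false  [S₀.cnt > -8]
4. n1.cnt = -4  [S₀.cnt + 4]
5. n2.mk = true  [S.ok == false]
6. n2.pre = 8  [S.cnt * 2 + 16]
7. n3.mk = false  [B₀.pre > 8]
8. n3.pre = 26  [B₀.pre + 18]
9. n4.sig = false  [terminal]
10. n5.tag = "nw"  [terminal]
11. n3.cnt = 16  [B.pre - 10]
12. n6.mk = false  [B₀.pre > 8]
13. n6.lab = false  [B₀.pre > 8]
14. n7.mk = true  [C₀.mk == false]
15. n7.lab = true  [C₀.lab == false]
16. n8.tag = "xy"  [terminal]
17. n7.tag = 22  [22]
18. n7.key = true  [C.mk == true]
19. n9.sig = true  [terminal]
20. n10.tag = 7  [C₁.tag - 15]
21. n11.env = false  [terminal]
22. n12.tag = "px"  [terminal]
23. n13.tag = "zx"  [terminal]
24. n10.key = true  [f.env == false]
25. n10.cnt = "zxk"  [h₁.tag ++ "k"]
26. n10.sig = false  [D.tag > 7]
27. n6.tag = 14  [14]
28. n6.key = false  [C₁.key == false]
29. n2.cnt = 18  [B₀.pre + 10]
30. n14.idx = "wy"  ["wy"]
31. n15.env = true  [terminal]
32. n16.mk = 25  [len(E.idx) + 23]
33. n17.mk = false  [false]
34. n17.pre = 10  [A.mk - 15]
35. n18.env = false  [terminal]
36. n19.sig = true  [terminal]
37. n17.cnt = 25  [B.pre + 15]
38. n16.lab = 26  [A.mk + 1]
39. n16.off = "yn"  ["yn"]
40. n16.ok = true  [B.cnt > 24]
41. n20.tag = "pq"  [terminal]
42. n14.lim = false  [A.lab > 26]
43. n14.tag = false  [f.env == false]
44. n1.lim = true  [E.tag == false]
45. n0.lim = false  [S₀.cnt > -8]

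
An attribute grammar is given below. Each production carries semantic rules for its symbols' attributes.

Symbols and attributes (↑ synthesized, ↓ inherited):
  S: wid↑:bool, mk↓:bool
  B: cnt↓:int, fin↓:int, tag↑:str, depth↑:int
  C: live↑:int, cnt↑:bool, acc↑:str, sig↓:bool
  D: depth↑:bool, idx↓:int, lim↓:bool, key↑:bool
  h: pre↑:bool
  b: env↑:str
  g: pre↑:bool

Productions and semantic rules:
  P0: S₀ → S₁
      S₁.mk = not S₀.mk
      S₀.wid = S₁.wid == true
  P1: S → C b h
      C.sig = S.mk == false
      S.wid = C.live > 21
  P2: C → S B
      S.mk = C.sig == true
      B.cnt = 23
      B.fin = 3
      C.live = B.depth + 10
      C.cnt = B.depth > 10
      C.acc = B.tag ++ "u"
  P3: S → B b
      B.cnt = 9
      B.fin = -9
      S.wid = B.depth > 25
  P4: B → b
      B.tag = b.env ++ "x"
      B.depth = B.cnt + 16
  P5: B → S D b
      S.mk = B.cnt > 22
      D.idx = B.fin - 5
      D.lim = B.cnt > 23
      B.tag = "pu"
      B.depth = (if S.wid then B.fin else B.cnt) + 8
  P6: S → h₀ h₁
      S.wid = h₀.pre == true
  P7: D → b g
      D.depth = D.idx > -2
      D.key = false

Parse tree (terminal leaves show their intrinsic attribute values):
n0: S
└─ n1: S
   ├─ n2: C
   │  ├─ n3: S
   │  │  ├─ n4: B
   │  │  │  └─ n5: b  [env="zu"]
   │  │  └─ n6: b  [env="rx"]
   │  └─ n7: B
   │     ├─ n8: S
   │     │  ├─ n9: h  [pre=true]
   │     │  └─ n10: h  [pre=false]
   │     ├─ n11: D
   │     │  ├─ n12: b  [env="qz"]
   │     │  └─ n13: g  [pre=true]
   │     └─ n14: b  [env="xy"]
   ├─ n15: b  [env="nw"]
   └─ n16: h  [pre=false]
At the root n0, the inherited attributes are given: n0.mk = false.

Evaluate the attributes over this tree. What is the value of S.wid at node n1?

1. n0.mk = false  [given at root]
2. n1.mk = true  [not S₀.mk]
3. n2.sig = false  [S.mk == false]
4. n3.mk = false  [C.sig == true]
5. n4.cnt = 9  [9]
6. n4.fin = -9  [-9]
7. n5.env = "zu"  [terminal]
8. n4.tag = "zux"  [b.env ++ "x"]
9. n4.depth = 25  [B.cnt + 16]
10. n6.env = "rx"  [terminal]
11. n3.wid = false  [B.depth > 25]
12. n7.cnt = 23  [23]
13. n7.fin = 3  [3]
14. n8.mk = true  [B.cnt > 22]
15. n9.pre = true  [terminal]
16. n10.pre = false  [terminal]
17. n8.wid = true  [h₀.pre == true]
18. n11.idx = -2  [B.fin - 5]
19. n11.lim = false  [B.cnt > 23]
20. n12.env = "qz"  [terminal]
21. n13.pre = true  [terminal]
22. n11.depth = false  [D.idx > -2]
23. n11.key = false  [false]
24. n14.env = "xy"  [terminal]
25. n7.tag = "pu"  ["pu"]
26. n7.depth = 11  [(if S.wid then B.fin else B.cnt) + 8]
27. n2.live = 21  [B.depth + 10]
28. n2.cnt = true  [B.depth > 10]
29. n2.acc = "puu"  [B.tag ++ "u"]
30. n15.env = "nw"  [terminal]
31. n16.pre = false  [terminal]
32. n1.wid = false  [C.live > 21]
33. n0.wid = false  [S₁.wid == true]

false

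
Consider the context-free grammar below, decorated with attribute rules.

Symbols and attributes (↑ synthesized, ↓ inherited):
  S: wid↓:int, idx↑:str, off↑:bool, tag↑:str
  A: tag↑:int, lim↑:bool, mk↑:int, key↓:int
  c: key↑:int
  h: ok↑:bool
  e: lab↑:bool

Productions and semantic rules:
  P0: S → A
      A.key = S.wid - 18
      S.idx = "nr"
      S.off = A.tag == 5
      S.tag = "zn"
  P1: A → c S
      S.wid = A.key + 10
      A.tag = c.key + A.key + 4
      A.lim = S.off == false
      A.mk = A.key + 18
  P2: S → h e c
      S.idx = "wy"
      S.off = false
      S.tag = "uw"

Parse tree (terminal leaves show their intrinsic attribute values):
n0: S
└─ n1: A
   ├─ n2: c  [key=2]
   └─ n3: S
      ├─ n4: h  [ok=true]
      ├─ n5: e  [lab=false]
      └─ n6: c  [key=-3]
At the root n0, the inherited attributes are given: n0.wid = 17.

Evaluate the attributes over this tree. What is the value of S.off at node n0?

1. n0.wid = 17  [given at root]
2. n1.key = -1  [S.wid - 18]
3. n2.key = 2  [terminal]
4. n3.wid = 9  [A.key + 10]
5. n4.ok = true  [terminal]
6. n5.lab = false  [terminal]
7. n6.key = -3  [terminal]
8. n3.idx = "wy"  ["wy"]
9. n3.off = false  [false]
10. n3.tag = "uw"  ["uw"]
11. n1.tag = 5  [c.key + A.key + 4]
12. n1.lim = true  [S.off == false]
13. n1.mk = 17  [A.key + 18]
14. n0.idx = "nr"  ["nr"]
15. n0.off = true  [A.tag == 5]
16. n0.tag = "zn"  ["zn"]

true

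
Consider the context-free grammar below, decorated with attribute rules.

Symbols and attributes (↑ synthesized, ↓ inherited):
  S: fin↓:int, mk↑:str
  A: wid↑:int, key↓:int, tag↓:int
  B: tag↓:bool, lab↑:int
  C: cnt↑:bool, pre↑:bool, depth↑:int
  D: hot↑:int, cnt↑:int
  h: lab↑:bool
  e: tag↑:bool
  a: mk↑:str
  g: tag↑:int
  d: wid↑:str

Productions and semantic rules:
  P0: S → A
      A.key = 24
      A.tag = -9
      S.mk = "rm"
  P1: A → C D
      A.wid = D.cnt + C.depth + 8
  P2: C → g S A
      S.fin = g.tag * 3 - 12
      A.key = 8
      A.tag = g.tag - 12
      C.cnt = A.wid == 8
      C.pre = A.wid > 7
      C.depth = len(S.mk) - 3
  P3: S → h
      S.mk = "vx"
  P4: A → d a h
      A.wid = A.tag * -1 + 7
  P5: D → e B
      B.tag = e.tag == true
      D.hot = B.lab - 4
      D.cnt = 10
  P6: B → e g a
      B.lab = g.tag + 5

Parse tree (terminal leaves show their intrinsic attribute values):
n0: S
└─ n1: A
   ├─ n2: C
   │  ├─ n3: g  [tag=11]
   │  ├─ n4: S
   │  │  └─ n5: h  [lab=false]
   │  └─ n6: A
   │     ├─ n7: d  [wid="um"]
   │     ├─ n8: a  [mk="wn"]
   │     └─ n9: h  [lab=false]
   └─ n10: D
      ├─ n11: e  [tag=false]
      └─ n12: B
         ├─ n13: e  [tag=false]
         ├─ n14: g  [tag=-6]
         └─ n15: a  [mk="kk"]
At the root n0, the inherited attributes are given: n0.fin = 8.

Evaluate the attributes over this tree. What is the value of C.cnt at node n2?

true

1. n0.fin = 8  [given at root]
2. n1.key = 24  [24]
3. n1.tag = -9  [-9]
4. n3.tag = 11  [terminal]
5. n4.fin = 21  [g.tag * 3 - 12]
6. n5.lab = false  [terminal]
7. n4.mk = "vx"  ["vx"]
8. n6.key = 8  [8]
9. n6.tag = -1  [g.tag - 12]
10. n7.wid = "um"  [terminal]
11. n8.mk = "wn"  [terminal]
12. n9.lab = false  [terminal]
13. n6.wid = 8  [A.tag * -1 + 7]
14. n2.cnt = true  [A.wid == 8]
15. n2.pre = true  [A.wid > 7]
16. n2.depth = -1  [len(S.mk) - 3]
17. n11.tag = false  [terminal]
18. n12.tag = false  [e.tag == true]
19. n13.tag = false  [terminal]
20. n14.tag = -6  [terminal]
21. n15.mk = "kk"  [terminal]
22. n12.lab = -1  [g.tag + 5]
23. n10.hot = -5  [B.lab - 4]
24. n10.cnt = 10  [10]
25. n1.wid = 17  [D.cnt + C.depth + 8]
26. n0.mk = "rm"  ["rm"]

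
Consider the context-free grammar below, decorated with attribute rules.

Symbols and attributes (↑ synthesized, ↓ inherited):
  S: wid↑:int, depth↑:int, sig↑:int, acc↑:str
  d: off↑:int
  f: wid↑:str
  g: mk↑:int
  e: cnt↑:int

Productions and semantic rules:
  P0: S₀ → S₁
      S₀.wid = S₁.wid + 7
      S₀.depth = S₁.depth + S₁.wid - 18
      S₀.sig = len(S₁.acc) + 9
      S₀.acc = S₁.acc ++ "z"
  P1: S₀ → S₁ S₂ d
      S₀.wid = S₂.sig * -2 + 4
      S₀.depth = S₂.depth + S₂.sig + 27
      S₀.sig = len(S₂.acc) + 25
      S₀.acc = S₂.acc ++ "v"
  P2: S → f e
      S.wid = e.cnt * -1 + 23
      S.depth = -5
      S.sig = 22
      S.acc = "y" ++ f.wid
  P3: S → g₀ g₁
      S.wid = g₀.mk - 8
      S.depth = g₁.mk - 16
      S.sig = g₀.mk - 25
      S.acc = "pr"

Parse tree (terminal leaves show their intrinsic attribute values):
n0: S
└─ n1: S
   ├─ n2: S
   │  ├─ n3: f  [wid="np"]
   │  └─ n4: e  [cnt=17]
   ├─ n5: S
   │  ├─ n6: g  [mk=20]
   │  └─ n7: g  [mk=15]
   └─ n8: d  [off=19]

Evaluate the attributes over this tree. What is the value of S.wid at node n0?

21

1. n3.wid = "np"  [terminal]
2. n4.cnt = 17  [terminal]
3. n2.wid = 6  [e.cnt * -1 + 23]
4. n2.depth = -5  [-5]
5. n2.sig = 22  [22]
6. n2.acc = "ynp"  ["y" ++ f.wid]
7. n6.mk = 20  [terminal]
8. n7.mk = 15  [terminal]
9. n5.wid = 12  [g₀.mk - 8]
10. n5.depth = -1  [g₁.mk - 16]
11. n5.sig = -5  [g₀.mk - 25]
12. n5.acc = "pr"  ["pr"]
13. n8.off = 19  [terminal]
14. n1.wid = 14  [S₂.sig * -2 + 4]
15. n1.depth = 21  [S₂.depth + S₂.sig + 27]
16. n1.sig = 27  [len(S₂.acc) + 25]
17. n1.acc = "prv"  [S₂.acc ++ "v"]
18. n0.wid = 21  [S₁.wid + 7]
19. n0.depth = 17  [S₁.depth + S₁.wid - 18]
20. n0.sig = 12  [len(S₁.acc) + 9]
21. n0.acc = "prvz"  [S₁.acc ++ "z"]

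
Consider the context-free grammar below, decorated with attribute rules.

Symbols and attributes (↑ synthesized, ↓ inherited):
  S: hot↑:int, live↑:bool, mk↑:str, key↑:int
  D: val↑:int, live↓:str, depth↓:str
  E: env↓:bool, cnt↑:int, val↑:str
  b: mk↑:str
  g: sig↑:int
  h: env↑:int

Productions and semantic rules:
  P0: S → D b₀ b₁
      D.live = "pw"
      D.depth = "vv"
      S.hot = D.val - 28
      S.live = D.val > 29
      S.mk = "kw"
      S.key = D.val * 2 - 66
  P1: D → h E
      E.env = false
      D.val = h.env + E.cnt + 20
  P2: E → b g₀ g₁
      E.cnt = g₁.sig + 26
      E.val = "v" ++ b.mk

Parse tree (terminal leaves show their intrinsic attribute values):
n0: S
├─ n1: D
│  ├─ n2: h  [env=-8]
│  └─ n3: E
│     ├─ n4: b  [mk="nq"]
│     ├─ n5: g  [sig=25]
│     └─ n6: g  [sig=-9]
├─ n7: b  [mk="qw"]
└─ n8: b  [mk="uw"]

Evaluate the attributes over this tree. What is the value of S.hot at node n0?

1

1. n1.live = "pw"  ["pw"]
2. n1.depth = "vv"  ["vv"]
3. n2.env = -8  [terminal]
4. n3.env = false  [false]
5. n4.mk = "nq"  [terminal]
6. n5.sig = 25  [terminal]
7. n6.sig = -9  [terminal]
8. n3.cnt = 17  [g₁.sig + 26]
9. n3.val = "vnq"  ["v" ++ b.mk]
10. n1.val = 29  [h.env + E.cnt + 20]
11. n7.mk = "qw"  [terminal]
12. n8.mk = "uw"  [terminal]
13. n0.hot = 1  [D.val - 28]
14. n0.live = false  [D.val > 29]
15. n0.mk = "kw"  ["kw"]
16. n0.key = -8  [D.val * 2 - 66]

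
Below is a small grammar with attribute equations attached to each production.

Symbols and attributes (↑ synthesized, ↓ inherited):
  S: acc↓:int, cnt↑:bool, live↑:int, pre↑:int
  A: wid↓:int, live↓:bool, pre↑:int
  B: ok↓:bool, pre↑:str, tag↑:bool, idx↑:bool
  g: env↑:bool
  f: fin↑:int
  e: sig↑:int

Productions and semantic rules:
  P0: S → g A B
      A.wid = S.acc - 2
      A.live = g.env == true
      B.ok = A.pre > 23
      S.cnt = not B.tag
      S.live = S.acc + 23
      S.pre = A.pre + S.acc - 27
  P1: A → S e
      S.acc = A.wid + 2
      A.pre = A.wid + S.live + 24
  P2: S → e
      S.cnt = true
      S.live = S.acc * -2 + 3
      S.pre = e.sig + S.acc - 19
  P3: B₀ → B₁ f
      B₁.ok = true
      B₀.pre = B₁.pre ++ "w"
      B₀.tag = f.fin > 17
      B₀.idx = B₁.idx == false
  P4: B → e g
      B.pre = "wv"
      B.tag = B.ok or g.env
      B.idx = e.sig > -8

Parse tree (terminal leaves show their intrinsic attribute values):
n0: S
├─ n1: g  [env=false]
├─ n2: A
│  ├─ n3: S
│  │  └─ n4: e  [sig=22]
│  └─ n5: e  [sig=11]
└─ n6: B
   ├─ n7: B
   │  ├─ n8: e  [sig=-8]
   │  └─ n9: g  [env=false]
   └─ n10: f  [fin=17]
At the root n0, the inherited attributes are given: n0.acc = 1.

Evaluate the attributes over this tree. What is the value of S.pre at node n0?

1. n0.acc = 1  [given at root]
2. n1.env = false  [terminal]
3. n2.wid = -1  [S.acc - 2]
4. n2.live = false  [g.env == true]
5. n3.acc = 1  [A.wid + 2]
6. n4.sig = 22  [terminal]
7. n3.cnt = true  [true]
8. n3.live = 1  [S.acc * -2 + 3]
9. n3.pre = 4  [e.sig + S.acc - 19]
10. n5.sig = 11  [terminal]
11. n2.pre = 24  [A.wid + S.live + 24]
12. n6.ok = true  [A.pre > 23]
13. n7.ok = true  [true]
14. n8.sig = -8  [terminal]
15. n9.env = false  [terminal]
16. n7.pre = "wv"  ["wv"]
17. n7.tag = true  [B.ok or g.env]
18. n7.idx = false  [e.sig > -8]
19. n10.fin = 17  [terminal]
20. n6.pre = "wvw"  [B₁.pre ++ "w"]
21. n6.tag = false  [f.fin > 17]
22. n6.idx = true  [B₁.idx == false]
23. n0.cnt = true  [not B.tag]
24. n0.live = 24  [S.acc + 23]
25. n0.pre = -2  [A.pre + S.acc - 27]

-2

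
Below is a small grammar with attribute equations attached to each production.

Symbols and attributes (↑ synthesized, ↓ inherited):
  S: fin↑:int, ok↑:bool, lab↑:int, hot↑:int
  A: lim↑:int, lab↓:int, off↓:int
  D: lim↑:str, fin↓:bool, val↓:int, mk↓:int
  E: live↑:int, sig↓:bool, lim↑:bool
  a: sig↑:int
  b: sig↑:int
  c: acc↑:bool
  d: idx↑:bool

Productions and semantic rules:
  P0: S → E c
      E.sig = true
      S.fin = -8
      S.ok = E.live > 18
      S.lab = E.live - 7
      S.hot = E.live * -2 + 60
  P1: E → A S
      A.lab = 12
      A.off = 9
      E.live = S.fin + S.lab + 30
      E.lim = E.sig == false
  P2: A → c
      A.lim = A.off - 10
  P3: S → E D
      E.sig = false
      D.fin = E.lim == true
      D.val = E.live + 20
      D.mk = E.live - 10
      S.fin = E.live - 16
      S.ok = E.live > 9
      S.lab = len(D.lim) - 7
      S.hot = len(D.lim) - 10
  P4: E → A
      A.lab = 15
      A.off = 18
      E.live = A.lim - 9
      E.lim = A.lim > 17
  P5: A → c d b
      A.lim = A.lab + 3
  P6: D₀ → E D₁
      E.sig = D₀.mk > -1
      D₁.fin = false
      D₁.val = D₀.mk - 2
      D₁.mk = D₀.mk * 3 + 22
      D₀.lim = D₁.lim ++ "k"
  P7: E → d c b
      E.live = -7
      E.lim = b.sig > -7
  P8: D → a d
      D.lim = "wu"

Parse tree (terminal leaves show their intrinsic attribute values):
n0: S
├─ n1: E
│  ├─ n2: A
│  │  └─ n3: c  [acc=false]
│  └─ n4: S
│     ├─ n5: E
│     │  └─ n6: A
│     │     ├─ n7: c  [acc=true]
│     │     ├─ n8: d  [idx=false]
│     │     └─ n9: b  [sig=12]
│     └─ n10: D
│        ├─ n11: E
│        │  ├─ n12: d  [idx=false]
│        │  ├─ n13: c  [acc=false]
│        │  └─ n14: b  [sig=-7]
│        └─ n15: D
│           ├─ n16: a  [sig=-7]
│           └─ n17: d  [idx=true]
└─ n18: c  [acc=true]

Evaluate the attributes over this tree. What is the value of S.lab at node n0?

12

1. n1.sig = true  [true]
2. n2.lab = 12  [12]
3. n2.off = 9  [9]
4. n3.acc = false  [terminal]
5. n2.lim = -1  [A.off - 10]
6. n5.sig = false  [false]
7. n6.lab = 15  [15]
8. n6.off = 18  [18]
9. n7.acc = true  [terminal]
10. n8.idx = false  [terminal]
11. n9.sig = 12  [terminal]
12. n6.lim = 18  [A.lab + 3]
13. n5.live = 9  [A.lim - 9]
14. n5.lim = true  [A.lim > 17]
15. n10.fin = true  [E.lim == true]
16. n10.val = 29  [E.live + 20]
17. n10.mk = -1  [E.live - 10]
18. n11.sig = false  [D₀.mk > -1]
19. n12.idx = false  [terminal]
20. n13.acc = false  [terminal]
21. n14.sig = -7  [terminal]
22. n11.live = -7  [-7]
23. n11.lim = false  [b.sig > -7]
24. n15.fin = false  [false]
25. n15.val = -3  [D₀.mk - 2]
26. n15.mk = 19  [D₀.mk * 3 + 22]
27. n16.sig = -7  [terminal]
28. n17.idx = true  [terminal]
29. n15.lim = "wu"  ["wu"]
30. n10.lim = "wuk"  [D₁.lim ++ "k"]
31. n4.fin = -7  [E.live - 16]
32. n4.ok = false  [E.live > 9]
33. n4.lab = -4  [len(D.lim) - 7]
34. n4.hot = -7  [len(D.lim) - 10]
35. n1.live = 19  [S.fin + S.lab + 30]
36. n1.lim = false  [E.sig == false]
37. n18.acc = true  [terminal]
38. n0.fin = -8  [-8]
39. n0.ok = true  [E.live > 18]
40. n0.lab = 12  [E.live - 7]
41. n0.hot = 22  [E.live * -2 + 60]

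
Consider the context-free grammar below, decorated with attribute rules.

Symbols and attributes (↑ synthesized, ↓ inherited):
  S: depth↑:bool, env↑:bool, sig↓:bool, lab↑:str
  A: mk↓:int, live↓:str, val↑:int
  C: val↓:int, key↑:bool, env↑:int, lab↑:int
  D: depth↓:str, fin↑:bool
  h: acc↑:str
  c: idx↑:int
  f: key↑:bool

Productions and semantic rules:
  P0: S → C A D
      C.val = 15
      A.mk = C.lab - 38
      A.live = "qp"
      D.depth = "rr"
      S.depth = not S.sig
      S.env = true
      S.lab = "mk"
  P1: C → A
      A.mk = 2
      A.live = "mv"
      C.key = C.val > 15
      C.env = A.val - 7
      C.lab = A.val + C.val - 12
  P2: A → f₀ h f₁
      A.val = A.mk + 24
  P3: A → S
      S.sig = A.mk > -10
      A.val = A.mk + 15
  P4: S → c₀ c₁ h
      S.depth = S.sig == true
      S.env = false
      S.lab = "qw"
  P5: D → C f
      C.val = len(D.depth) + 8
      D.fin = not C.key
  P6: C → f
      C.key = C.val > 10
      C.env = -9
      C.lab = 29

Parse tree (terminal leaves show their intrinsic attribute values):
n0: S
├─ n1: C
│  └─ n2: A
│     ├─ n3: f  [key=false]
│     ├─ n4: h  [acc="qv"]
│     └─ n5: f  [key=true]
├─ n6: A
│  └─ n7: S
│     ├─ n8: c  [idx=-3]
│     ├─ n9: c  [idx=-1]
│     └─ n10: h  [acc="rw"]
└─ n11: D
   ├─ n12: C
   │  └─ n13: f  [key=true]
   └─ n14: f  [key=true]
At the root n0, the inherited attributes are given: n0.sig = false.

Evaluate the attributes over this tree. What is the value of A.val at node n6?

6

1. n0.sig = false  [given at root]
2. n1.val = 15  [15]
3. n2.mk = 2  [2]
4. n2.live = "mv"  ["mv"]
5. n3.key = false  [terminal]
6. n4.acc = "qv"  [terminal]
7. n5.key = true  [terminal]
8. n2.val = 26  [A.mk + 24]
9. n1.key = false  [C.val > 15]
10. n1.env = 19  [A.val - 7]
11. n1.lab = 29  [A.val + C.val - 12]
12. n6.mk = -9  [C.lab - 38]
13. n6.live = "qp"  ["qp"]
14. n7.sig = true  [A.mk > -10]
15. n8.idx = -3  [terminal]
16. n9.idx = -1  [terminal]
17. n10.acc = "rw"  [terminal]
18. n7.depth = true  [S.sig == true]
19. n7.env = false  [false]
20. n7.lab = "qw"  ["qw"]
21. n6.val = 6  [A.mk + 15]
22. n11.depth = "rr"  ["rr"]
23. n12.val = 10  [len(D.depth) + 8]
24. n13.key = true  [terminal]
25. n12.key = false  [C.val > 10]
26. n12.env = -9  [-9]
27. n12.lab = 29  [29]
28. n14.key = true  [terminal]
29. n11.fin = true  [not C.key]
30. n0.depth = true  [not S.sig]
31. n0.env = true  [true]
32. n0.lab = "mk"  ["mk"]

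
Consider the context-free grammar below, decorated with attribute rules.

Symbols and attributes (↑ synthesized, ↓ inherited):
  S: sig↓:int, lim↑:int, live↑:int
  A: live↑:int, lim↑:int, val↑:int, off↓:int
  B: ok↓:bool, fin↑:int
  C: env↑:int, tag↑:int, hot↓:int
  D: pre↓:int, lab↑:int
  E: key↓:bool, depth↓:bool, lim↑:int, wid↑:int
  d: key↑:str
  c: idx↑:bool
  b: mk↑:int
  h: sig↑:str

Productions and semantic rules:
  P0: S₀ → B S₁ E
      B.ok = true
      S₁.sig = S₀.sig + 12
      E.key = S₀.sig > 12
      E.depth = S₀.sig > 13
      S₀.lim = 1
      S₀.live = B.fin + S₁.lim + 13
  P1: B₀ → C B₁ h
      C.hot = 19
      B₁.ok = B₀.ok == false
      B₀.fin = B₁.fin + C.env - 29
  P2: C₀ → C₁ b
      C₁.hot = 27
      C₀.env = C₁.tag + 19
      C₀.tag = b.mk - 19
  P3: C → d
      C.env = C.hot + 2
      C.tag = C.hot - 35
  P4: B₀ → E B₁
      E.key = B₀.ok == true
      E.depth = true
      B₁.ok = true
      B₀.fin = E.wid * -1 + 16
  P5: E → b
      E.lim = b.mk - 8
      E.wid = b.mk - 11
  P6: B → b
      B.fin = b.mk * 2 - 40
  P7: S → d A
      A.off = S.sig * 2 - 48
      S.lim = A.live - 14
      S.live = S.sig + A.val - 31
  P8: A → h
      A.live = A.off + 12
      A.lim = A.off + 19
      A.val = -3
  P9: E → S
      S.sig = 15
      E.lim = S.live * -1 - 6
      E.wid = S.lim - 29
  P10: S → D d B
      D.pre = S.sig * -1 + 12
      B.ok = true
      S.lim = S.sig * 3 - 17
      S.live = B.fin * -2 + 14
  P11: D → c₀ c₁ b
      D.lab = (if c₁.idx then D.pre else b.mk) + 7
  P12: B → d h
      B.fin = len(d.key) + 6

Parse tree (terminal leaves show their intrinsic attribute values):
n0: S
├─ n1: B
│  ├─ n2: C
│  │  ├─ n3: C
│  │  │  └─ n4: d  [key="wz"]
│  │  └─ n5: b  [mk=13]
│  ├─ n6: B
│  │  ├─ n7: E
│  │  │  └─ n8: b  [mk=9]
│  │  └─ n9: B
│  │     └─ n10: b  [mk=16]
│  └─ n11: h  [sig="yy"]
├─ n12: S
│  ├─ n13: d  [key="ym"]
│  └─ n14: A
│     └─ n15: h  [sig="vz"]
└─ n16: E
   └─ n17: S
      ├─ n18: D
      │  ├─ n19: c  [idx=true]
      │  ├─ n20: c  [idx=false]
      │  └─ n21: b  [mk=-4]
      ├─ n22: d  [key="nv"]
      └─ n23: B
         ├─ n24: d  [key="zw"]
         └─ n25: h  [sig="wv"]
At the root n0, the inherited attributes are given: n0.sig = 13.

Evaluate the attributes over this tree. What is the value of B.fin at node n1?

1. n0.sig = 13  [given at root]
2. n1.ok = true  [true]
3. n2.hot = 19  [19]
4. n3.hot = 27  [27]
5. n4.key = "wz"  [terminal]
6. n3.env = 29  [C.hot + 2]
7. n3.tag = -8  [C.hot - 35]
8. n5.mk = 13  [terminal]
9. n2.env = 11  [C₁.tag + 19]
10. n2.tag = -6  [b.mk - 19]
11. n6.ok = false  [B₀.ok == false]
12. n7.key = false  [B₀.ok == true]
13. n7.depth = true  [true]
14. n8.mk = 9  [terminal]
15. n7.lim = 1  [b.mk - 8]
16. n7.wid = -2  [b.mk - 11]
17. n9.ok = true  [true]
18. n10.mk = 16  [terminal]
19. n9.fin = -8  [b.mk * 2 - 40]
20. n6.fin = 18  [E.wid * -1 + 16]
21. n11.sig = "yy"  [terminal]
22. n1.fin = 0  [B₁.fin + C.env - 29]
23. n12.sig = 25  [S₀.sig + 12]
24. n13.key = "ym"  [terminal]
25. n14.off = 2  [S.sig * 2 - 48]
26. n15.sig = "vz"  [terminal]
27. n14.live = 14  [A.off + 12]
28. n14.lim = 21  [A.off + 19]
29. n14.val = -3  [-3]
30. n12.lim = 0  [A.live - 14]
31. n12.live = -9  [S.sig + A.val - 31]
32. n16.key = true  [S₀.sig > 12]
33. n16.depth = false  [S₀.sig > 13]
34. n17.sig = 15  [15]
35. n18.pre = -3  [S.sig * -1 + 12]
36. n19.idx = true  [terminal]
37. n20.idx = false  [terminal]
38. n21.mk = -4  [terminal]
39. n18.lab = 3  [(if c₁.idx then D.pre else b.mk) + 7]
40. n22.key = "nv"  [terminal]
41. n23.ok = true  [true]
42. n24.key = "zw"  [terminal]
43. n25.sig = "wv"  [terminal]
44. n23.fin = 8  [len(d.key) + 6]
45. n17.lim = 28  [S.sig * 3 - 17]
46. n17.live = -2  [B.fin * -2 + 14]
47. n16.lim = -4  [S.live * -1 - 6]
48. n16.wid = -1  [S.lim - 29]
49. n0.lim = 1  [1]
50. n0.live = 13  [B.fin + S₁.lim + 13]

0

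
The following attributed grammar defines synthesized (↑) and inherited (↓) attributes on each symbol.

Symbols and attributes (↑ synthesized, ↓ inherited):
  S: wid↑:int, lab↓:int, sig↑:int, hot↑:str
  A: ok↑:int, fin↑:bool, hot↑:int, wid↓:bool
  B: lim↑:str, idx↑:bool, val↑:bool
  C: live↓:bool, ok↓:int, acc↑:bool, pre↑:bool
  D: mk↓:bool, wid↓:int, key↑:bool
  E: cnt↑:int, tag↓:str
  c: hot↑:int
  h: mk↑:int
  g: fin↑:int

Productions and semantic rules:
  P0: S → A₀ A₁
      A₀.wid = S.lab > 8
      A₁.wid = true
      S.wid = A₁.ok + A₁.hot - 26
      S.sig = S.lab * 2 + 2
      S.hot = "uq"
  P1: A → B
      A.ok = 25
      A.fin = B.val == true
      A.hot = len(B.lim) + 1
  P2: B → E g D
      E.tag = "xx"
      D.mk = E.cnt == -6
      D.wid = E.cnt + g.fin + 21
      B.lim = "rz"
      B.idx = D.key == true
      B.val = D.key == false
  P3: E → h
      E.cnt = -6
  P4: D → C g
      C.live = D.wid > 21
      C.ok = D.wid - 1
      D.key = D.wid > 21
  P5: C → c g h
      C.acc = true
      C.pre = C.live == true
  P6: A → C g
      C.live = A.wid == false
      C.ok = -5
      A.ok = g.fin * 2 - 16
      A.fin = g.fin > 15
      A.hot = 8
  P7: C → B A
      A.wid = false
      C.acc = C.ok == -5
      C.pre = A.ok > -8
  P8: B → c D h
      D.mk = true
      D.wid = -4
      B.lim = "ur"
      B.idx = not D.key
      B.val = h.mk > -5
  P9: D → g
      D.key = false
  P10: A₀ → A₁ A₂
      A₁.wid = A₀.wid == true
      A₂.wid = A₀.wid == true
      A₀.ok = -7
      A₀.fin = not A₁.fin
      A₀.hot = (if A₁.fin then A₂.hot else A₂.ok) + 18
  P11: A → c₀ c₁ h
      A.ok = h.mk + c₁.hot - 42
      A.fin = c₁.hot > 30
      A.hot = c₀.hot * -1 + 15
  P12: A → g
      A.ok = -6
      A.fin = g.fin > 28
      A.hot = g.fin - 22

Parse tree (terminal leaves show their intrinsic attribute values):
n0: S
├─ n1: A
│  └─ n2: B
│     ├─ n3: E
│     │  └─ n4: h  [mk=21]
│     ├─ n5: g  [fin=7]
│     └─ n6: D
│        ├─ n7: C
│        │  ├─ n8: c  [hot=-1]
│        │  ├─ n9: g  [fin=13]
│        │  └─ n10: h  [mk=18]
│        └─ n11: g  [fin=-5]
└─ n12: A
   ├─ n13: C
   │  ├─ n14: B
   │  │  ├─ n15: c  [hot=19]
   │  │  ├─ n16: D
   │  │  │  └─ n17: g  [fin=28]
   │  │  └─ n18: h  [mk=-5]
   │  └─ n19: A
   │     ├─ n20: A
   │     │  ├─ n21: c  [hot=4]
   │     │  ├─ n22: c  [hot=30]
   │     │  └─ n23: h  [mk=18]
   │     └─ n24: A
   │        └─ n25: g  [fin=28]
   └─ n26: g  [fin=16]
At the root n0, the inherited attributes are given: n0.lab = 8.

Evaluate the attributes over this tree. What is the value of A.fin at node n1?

1. n0.lab = 8  [given at root]
2. n1.wid = false  [S.lab > 8]
3. n3.tag = "xx"  ["xx"]
4. n4.mk = 21  [terminal]
5. n3.cnt = -6  [-6]
6. n5.fin = 7  [terminal]
7. n6.mk = true  [E.cnt == -6]
8. n6.wid = 22  [E.cnt + g.fin + 21]
9. n7.live = true  [D.wid > 21]
10. n7.ok = 21  [D.wid - 1]
11. n8.hot = -1  [terminal]
12. n9.fin = 13  [terminal]
13. n10.mk = 18  [terminal]
14. n7.acc = true  [true]
15. n7.pre = true  [C.live == true]
16. n11.fin = -5  [terminal]
17. n6.key = true  [D.wid > 21]
18. n2.lim = "rz"  ["rz"]
19. n2.idx = true  [D.key == true]
20. n2.val = false  [D.key == false]
21. n1.ok = 25  [25]
22. n1.fin = false  [B.val == true]
23. n1.hot = 3  [len(B.lim) + 1]
24. n12.wid = true  [true]
25. n13.live = false  [A.wid == false]
26. n13.ok = -5  [-5]
27. n15.hot = 19  [terminal]
28. n16.mk = true  [true]
29. n16.wid = -4  [-4]
30. n17.fin = 28  [terminal]
31. n16.key = false  [false]
32. n18.mk = -5  [terminal]
33. n14.lim = "ur"  ["ur"]
34. n14.idx = true  [not D.key]
35. n14.val = false  [h.mk > -5]
36. n19.wid = false  [false]
37. n20.wid = false  [A₀.wid == true]
38. n21.hot = 4  [terminal]
39. n22.hot = 30  [terminal]
40. n23.mk = 18  [terminal]
41. n20.ok = 6  [h.mk + c₁.hot - 42]
42. n20.fin = false  [c₁.hot > 30]
43. n20.hot = 11  [c₀.hot * -1 + 15]
44. n24.wid = false  [A₀.wid == true]
45. n25.fin = 28  [terminal]
46. n24.ok = -6  [-6]
47. n24.fin = false  [g.fin > 28]
48. n24.hot = 6  [g.fin - 22]
49. n19.ok = -7  [-7]
50. n19.fin = true  [not A₁.fin]
51. n19.hot = 12  [(if A₁.fin then A₂.hot else A₂.ok) + 18]
52. n13.acc = true  [C.ok == -5]
53. n13.pre = true  [A.ok > -8]
54. n26.fin = 16  [terminal]
55. n12.ok = 16  [g.fin * 2 - 16]
56. n12.fin = true  [g.fin > 15]
57. n12.hot = 8  [8]
58. n0.wid = -2  [A₁.ok + A₁.hot - 26]
59. n0.sig = 18  [S.lab * 2 + 2]
60. n0.hot = "uq"  ["uq"]

false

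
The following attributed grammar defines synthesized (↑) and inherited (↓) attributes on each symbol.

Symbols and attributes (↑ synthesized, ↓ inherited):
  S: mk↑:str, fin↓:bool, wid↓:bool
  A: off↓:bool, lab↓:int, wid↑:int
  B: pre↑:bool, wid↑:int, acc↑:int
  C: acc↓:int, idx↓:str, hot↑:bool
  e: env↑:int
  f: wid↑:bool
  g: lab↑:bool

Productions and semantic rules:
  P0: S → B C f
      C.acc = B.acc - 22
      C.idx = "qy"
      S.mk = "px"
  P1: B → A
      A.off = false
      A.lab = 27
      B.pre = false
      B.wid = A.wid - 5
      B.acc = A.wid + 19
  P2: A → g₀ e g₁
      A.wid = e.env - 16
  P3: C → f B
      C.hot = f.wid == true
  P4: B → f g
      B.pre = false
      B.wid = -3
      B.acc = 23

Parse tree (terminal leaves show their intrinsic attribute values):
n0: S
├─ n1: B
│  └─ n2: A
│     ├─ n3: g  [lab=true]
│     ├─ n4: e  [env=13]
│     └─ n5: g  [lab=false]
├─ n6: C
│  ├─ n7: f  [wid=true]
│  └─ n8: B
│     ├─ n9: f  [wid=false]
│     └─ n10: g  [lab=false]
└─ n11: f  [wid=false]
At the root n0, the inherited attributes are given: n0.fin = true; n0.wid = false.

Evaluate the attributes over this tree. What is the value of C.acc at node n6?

-6

1. n0.fin = true  [given at root]
2. n0.wid = false  [given at root]
3. n2.off = false  [false]
4. n2.lab = 27  [27]
5. n3.lab = true  [terminal]
6. n4.env = 13  [terminal]
7. n5.lab = false  [terminal]
8. n2.wid = -3  [e.env - 16]
9. n1.pre = false  [false]
10. n1.wid = -8  [A.wid - 5]
11. n1.acc = 16  [A.wid + 19]
12. n6.acc = -6  [B.acc - 22]
13. n6.idx = "qy"  ["qy"]
14. n7.wid = true  [terminal]
15. n9.wid = false  [terminal]
16. n10.lab = false  [terminal]
17. n8.pre = false  [false]
18. n8.wid = -3  [-3]
19. n8.acc = 23  [23]
20. n6.hot = true  [f.wid == true]
21. n11.wid = false  [terminal]
22. n0.mk = "px"  ["px"]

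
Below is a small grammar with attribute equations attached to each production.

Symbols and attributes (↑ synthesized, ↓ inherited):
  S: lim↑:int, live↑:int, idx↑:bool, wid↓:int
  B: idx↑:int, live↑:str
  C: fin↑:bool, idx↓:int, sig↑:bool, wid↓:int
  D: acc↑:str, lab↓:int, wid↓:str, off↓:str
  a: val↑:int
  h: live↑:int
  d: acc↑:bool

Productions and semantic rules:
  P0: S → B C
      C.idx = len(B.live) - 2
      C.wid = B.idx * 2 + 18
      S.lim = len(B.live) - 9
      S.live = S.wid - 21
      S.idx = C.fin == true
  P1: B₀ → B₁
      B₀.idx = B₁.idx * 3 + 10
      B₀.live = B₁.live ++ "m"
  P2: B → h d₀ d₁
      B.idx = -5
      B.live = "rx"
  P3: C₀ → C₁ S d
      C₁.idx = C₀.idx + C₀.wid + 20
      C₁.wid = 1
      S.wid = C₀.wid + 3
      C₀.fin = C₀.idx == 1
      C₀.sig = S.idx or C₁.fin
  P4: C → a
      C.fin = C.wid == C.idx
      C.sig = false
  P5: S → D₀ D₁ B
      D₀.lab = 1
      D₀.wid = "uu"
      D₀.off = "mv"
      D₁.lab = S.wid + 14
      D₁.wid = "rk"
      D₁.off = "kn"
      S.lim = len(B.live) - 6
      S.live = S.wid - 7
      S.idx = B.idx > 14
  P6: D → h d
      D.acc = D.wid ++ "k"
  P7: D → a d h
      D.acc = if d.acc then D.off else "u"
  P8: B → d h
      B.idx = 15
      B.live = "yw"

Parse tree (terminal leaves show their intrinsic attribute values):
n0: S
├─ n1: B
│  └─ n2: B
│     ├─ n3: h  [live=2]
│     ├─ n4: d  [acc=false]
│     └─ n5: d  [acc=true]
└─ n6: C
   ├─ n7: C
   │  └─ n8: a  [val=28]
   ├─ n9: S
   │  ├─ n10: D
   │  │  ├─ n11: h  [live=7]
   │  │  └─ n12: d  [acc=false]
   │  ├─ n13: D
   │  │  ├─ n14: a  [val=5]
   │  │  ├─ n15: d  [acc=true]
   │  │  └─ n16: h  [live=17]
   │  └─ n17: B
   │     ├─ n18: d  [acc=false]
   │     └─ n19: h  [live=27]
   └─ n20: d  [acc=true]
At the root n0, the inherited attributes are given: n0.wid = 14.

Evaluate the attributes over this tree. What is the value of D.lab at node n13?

1. n0.wid = 14  [given at root]
2. n3.live = 2  [terminal]
3. n4.acc = false  [terminal]
4. n5.acc = true  [terminal]
5. n2.idx = -5  [-5]
6. n2.live = "rx"  ["rx"]
7. n1.idx = -5  [B₁.idx * 3 + 10]
8. n1.live = "rxm"  [B₁.live ++ "m"]
9. n6.idx = 1  [len(B.live) - 2]
10. n6.wid = 8  [B.idx * 2 + 18]
11. n7.idx = 29  [C₀.idx + C₀.wid + 20]
12. n7.wid = 1  [1]
13. n8.val = 28  [terminal]
14. n7.fin = false  [C.wid == C.idx]
15. n7.sig = false  [false]
16. n9.wid = 11  [C₀.wid + 3]
17. n10.lab = 1  [1]
18. n10.wid = "uu"  ["uu"]
19. n10.off = "mv"  ["mv"]
20. n11.live = 7  [terminal]
21. n12.acc = false  [terminal]
22. n10.acc = "uuk"  [D.wid ++ "k"]
23. n13.lab = 25  [S.wid + 14]
24. n13.wid = "rk"  ["rk"]
25. n13.off = "kn"  ["kn"]
26. n14.val = 5  [terminal]
27. n15.acc = true  [terminal]
28. n16.live = 17  [terminal]
29. n13.acc = "kn"  [if d.acc then D.off else "u"]
30. n18.acc = false  [terminal]
31. n19.live = 27  [terminal]
32. n17.idx = 15  [15]
33. n17.live = "yw"  ["yw"]
34. n9.lim = -4  [len(B.live) - 6]
35. n9.live = 4  [S.wid - 7]
36. n9.idx = true  [B.idx > 14]
37. n20.acc = true  [terminal]
38. n6.fin = true  [C₀.idx == 1]
39. n6.sig = true  [S.idx or C₁.fin]
40. n0.lim = -6  [len(B.live) - 9]
41. n0.live = -7  [S.wid - 21]
42. n0.idx = true  [C.fin == true]

25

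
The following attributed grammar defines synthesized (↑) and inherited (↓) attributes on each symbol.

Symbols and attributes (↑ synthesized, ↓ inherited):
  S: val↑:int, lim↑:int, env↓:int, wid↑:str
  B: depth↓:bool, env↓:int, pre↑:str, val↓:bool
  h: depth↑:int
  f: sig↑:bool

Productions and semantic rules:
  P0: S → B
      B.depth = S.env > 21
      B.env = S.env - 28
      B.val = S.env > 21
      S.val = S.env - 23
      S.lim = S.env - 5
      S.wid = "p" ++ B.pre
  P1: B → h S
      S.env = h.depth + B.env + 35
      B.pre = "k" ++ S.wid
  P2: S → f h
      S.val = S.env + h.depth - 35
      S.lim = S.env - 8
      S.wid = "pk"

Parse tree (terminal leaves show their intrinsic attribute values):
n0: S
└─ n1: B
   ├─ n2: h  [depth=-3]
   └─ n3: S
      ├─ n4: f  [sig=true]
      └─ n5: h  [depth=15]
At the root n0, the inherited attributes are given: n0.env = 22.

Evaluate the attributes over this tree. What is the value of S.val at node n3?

6

1. n0.env = 22  [given at root]
2. n1.depth = true  [S.env > 21]
3. n1.env = -6  [S.env - 28]
4. n1.val = true  [S.env > 21]
5. n2.depth = -3  [terminal]
6. n3.env = 26  [h.depth + B.env + 35]
7. n4.sig = true  [terminal]
8. n5.depth = 15  [terminal]
9. n3.val = 6  [S.env + h.depth - 35]
10. n3.lim = 18  [S.env - 8]
11. n3.wid = "pk"  ["pk"]
12. n1.pre = "kpk"  ["k" ++ S.wid]
13. n0.val = -1  [S.env - 23]
14. n0.lim = 17  [S.env - 5]
15. n0.wid = "pkpk"  ["p" ++ B.pre]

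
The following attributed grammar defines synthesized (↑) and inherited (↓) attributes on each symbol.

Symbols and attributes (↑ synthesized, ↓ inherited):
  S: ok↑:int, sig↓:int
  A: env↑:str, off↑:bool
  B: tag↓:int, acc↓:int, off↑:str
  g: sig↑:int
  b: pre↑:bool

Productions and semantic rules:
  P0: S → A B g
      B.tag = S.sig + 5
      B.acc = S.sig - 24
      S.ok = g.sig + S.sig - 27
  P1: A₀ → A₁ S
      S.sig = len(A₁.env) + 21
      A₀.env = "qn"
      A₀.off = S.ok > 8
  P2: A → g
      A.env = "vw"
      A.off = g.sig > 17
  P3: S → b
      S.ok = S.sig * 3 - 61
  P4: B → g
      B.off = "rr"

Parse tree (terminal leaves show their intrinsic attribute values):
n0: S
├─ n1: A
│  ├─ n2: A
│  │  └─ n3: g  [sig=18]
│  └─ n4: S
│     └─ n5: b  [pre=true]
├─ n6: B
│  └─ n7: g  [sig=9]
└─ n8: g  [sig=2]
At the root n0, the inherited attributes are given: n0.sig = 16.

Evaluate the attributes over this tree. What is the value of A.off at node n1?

1. n0.sig = 16  [given at root]
2. n3.sig = 18  [terminal]
3. n2.env = "vw"  ["vw"]
4. n2.off = true  [g.sig > 17]
5. n4.sig = 23  [len(A₁.env) + 21]
6. n5.pre = true  [terminal]
7. n4.ok = 8  [S.sig * 3 - 61]
8. n1.env = "qn"  ["qn"]
9. n1.off = false  [S.ok > 8]
10. n6.tag = 21  [S.sig + 5]
11. n6.acc = -8  [S.sig - 24]
12. n7.sig = 9  [terminal]
13. n6.off = "rr"  ["rr"]
14. n8.sig = 2  [terminal]
15. n0.ok = -9  [g.sig + S.sig - 27]

false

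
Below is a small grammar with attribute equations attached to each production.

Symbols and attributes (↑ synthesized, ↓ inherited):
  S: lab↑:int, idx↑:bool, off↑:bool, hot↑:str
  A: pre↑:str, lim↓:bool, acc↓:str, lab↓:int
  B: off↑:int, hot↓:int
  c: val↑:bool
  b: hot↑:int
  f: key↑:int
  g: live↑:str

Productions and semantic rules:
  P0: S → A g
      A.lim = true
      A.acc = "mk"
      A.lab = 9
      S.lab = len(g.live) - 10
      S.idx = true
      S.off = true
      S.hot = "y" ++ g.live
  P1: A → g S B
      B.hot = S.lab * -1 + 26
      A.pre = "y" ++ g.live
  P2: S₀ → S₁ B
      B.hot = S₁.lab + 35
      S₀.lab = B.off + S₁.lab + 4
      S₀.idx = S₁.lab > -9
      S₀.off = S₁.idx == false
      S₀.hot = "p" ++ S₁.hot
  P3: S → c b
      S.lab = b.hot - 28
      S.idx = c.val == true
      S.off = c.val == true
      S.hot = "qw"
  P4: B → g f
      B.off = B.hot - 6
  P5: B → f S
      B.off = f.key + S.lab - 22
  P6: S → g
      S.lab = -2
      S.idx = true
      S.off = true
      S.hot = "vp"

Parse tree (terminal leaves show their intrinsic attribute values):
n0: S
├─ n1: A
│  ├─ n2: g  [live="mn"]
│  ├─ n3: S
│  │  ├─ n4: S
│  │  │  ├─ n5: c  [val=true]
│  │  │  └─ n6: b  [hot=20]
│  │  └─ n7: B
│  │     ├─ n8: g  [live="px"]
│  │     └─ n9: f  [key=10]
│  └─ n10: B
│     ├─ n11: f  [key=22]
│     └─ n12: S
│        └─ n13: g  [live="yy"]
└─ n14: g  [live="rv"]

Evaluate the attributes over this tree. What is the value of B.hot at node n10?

1. n1.lim = true  [true]
2. n1.acc = "mk"  ["mk"]
3. n1.lab = 9  [9]
4. n2.live = "mn"  [terminal]
5. n5.val = true  [terminal]
6. n6.hot = 20  [terminal]
7. n4.lab = -8  [b.hot - 28]
8. n4.idx = true  [c.val == true]
9. n4.off = true  [c.val == true]
10. n4.hot = "qw"  ["qw"]
11. n7.hot = 27  [S₁.lab + 35]
12. n8.live = "px"  [terminal]
13. n9.key = 10  [terminal]
14. n7.off = 21  [B.hot - 6]
15. n3.lab = 17  [B.off + S₁.lab + 4]
16. n3.idx = true  [S₁.lab > -9]
17. n3.off = false  [S₁.idx == false]
18. n3.hot = "pqw"  ["p" ++ S₁.hot]
19. n10.hot = 9  [S.lab * -1 + 26]
20. n11.key = 22  [terminal]
21. n13.live = "yy"  [terminal]
22. n12.lab = -2  [-2]
23. n12.idx = true  [true]
24. n12.off = true  [true]
25. n12.hot = "vp"  ["vp"]
26. n10.off = -2  [f.key + S.lab - 22]
27. n1.pre = "ymn"  ["y" ++ g.live]
28. n14.live = "rv"  [terminal]
29. n0.lab = -8  [len(g.live) - 10]
30. n0.idx = true  [true]
31. n0.off = true  [true]
32. n0.hot = "yrv"  ["y" ++ g.live]

9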